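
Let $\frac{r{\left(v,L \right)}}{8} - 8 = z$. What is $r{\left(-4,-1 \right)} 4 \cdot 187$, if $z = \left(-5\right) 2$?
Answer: $-11968$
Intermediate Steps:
$z = -10$
$r{\left(v,L \right)} = -16$ ($r{\left(v,L \right)} = 64 + 8 \left(-10\right) = 64 - 80 = -16$)
$r{\left(-4,-1 \right)} 4 \cdot 187 = - 16 \cdot 4 \cdot 187 = \left(-16\right) 748 = -11968$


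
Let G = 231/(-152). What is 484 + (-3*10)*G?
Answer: 40249/76 ≈ 529.59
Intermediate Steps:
G = -231/152 (G = 231*(-1/152) = -231/152 ≈ -1.5197)
484 + (-3*10)*G = 484 - 3*10*(-231/152) = 484 - 30*(-231/152) = 484 + 3465/76 = 40249/76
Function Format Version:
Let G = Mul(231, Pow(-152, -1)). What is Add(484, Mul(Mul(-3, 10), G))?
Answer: Rational(40249, 76) ≈ 529.59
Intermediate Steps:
G = Rational(-231, 152) (G = Mul(231, Rational(-1, 152)) = Rational(-231, 152) ≈ -1.5197)
Add(484, Mul(Mul(-3, 10), G)) = Add(484, Mul(Mul(-3, 10), Rational(-231, 152))) = Add(484, Mul(-30, Rational(-231, 152))) = Add(484, Rational(3465, 76)) = Rational(40249, 76)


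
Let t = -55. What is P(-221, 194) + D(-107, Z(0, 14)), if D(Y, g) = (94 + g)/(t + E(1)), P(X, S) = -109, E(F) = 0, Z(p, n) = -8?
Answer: -6081/55 ≈ -110.56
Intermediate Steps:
D(Y, g) = -94/55 - g/55 (D(Y, g) = (94 + g)/(-55 + 0) = (94 + g)/(-55) = (94 + g)*(-1/55) = -94/55 - g/55)
P(-221, 194) + D(-107, Z(0, 14)) = -109 + (-94/55 - 1/55*(-8)) = -109 + (-94/55 + 8/55) = -109 - 86/55 = -6081/55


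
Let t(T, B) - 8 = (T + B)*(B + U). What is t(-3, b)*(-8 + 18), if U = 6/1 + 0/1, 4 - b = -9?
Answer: 1980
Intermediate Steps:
b = 13 (b = 4 - 1*(-9) = 4 + 9 = 13)
U = 6 (U = 6*1 + 0*1 = 6 + 0 = 6)
t(T, B) = 8 + (6 + B)*(B + T) (t(T, B) = 8 + (T + B)*(B + 6) = 8 + (B + T)*(6 + B) = 8 + (6 + B)*(B + T))
t(-3, b)*(-8 + 18) = (8 + 13² + 6*13 + 6*(-3) + 13*(-3))*(-8 + 18) = (8 + 169 + 78 - 18 - 39)*10 = 198*10 = 1980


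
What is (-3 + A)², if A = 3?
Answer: 0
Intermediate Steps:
(-3 + A)² = (-3 + 3)² = 0² = 0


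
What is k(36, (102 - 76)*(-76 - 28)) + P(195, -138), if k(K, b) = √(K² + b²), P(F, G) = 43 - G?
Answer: 181 + 4*√457057 ≈ 2885.2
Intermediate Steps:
k(36, (102 - 76)*(-76 - 28)) + P(195, -138) = √(36² + ((102 - 76)*(-76 - 28))²) + (43 - 1*(-138)) = √(1296 + (26*(-104))²) + (43 + 138) = √(1296 + (-2704)²) + 181 = √(1296 + 7311616) + 181 = √7312912 + 181 = 4*√457057 + 181 = 181 + 4*√457057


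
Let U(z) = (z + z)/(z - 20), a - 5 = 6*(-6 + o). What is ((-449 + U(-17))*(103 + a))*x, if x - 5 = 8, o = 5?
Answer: -21983754/37 ≈ -5.9416e+5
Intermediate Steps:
a = -1 (a = 5 + 6*(-6 + 5) = 5 + 6*(-1) = 5 - 6 = -1)
U(z) = 2*z/(-20 + z) (U(z) = (2*z)/(-20 + z) = 2*z/(-20 + z))
x = 13 (x = 5 + 8 = 13)
((-449 + U(-17))*(103 + a))*x = ((-449 + 2*(-17)/(-20 - 17))*(103 - 1))*13 = ((-449 + 2*(-17)/(-37))*102)*13 = ((-449 + 2*(-17)*(-1/37))*102)*13 = ((-449 + 34/37)*102)*13 = -16579/37*102*13 = -1691058/37*13 = -21983754/37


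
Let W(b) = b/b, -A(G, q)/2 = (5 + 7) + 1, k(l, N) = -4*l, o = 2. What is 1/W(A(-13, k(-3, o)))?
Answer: 1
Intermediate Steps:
A(G, q) = -26 (A(G, q) = -2*((5 + 7) + 1) = -2*(12 + 1) = -2*13 = -26)
W(b) = 1
1/W(A(-13, k(-3, o))) = 1/1 = 1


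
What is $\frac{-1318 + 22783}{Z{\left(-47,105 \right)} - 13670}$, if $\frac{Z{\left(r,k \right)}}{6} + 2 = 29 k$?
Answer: $\frac{21465}{4588} \approx 4.6785$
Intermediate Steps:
$Z{\left(r,k \right)} = -12 + 174 k$ ($Z{\left(r,k \right)} = -12 + 6 \cdot 29 k = -12 + 174 k$)
$\frac{-1318 + 22783}{Z{\left(-47,105 \right)} - 13670} = \frac{-1318 + 22783}{\left(-12 + 174 \cdot 105\right) - 13670} = \frac{21465}{\left(-12 + 18270\right) - 13670} = \frac{21465}{18258 - 13670} = \frac{21465}{4588}$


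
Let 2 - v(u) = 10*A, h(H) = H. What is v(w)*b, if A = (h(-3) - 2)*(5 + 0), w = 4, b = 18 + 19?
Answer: 9324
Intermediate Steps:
b = 37
A = -25 (A = (-3 - 2)*(5 + 0) = -5*5 = -25)
v(u) = 252 (v(u) = 2 - 10*(-25) = 2 - 1*(-250) = 2 + 250 = 252)
v(w)*b = 252*37 = 9324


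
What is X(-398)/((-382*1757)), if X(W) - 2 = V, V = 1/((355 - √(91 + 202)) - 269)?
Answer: -7146/2383674461 - √293/4767348922 ≈ -3.0015e-6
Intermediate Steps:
V = 1/(86 - √293) (V = 1/((355 - √293) - 269) = 1/(86 - √293) ≈ 0.014517)
X(W) = 14292/7103 + √293/7103 (X(W) = 2 + (86/7103 + √293/7103) = 14292/7103 + √293/7103)
X(-398)/((-382*1757)) = (14292/7103 + √293/7103)/((-382*1757)) = (14292/7103 + √293/7103)/(-671174) = (14292/7103 + √293/7103)*(-1/671174) = -7146/2383674461 - √293/4767348922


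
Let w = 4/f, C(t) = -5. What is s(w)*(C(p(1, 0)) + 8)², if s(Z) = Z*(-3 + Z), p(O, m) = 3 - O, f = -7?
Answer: 900/49 ≈ 18.367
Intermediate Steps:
w = -4/7 (w = 4/(-7) = 4*(-⅐) = -4/7 ≈ -0.57143)
s(w)*(C(p(1, 0)) + 8)² = (-4*(-3 - 4/7)/7)*(-5 + 8)² = -4/7*(-25/7)*3² = (100/49)*9 = 900/49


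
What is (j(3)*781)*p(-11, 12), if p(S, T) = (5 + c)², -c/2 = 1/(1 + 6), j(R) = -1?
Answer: -850509/49 ≈ -17357.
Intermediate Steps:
c = -2/7 (c = -2/(1 + 6) = -2/7 ≈ -0.28571)
p(S, T) = 1089/49 (p(S, T) = (5 - 2/7)² = (33/7)² = 1089/49)
(j(3)*781)*p(-11, 12) = -1*781*(1089/49) = -781*1089/49 = -850509/49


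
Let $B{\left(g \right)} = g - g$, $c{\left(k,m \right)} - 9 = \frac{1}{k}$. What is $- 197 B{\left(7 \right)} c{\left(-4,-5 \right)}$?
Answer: $0$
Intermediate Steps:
$c{\left(k,m \right)} = 9 + \frac{1}{k}$
$B{\left(g \right)} = 0$
$- 197 B{\left(7 \right)} c{\left(-4,-5 \right)} = \left(-197\right) 0 \left(9 + \frac{1}{-4}\right) = 0 \left(9 - \frac{1}{4}\right) = 0 \cdot \frac{35}{4} = 0$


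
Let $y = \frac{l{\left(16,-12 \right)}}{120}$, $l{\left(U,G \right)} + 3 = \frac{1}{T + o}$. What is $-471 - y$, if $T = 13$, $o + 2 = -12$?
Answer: $- \frac{14129}{30} \approx -470.97$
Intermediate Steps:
$o = -14$ ($o = -2 - 12 = -14$)
$l{\left(U,G \right)} = -4$ ($l{\left(U,G \right)} = -3 + \frac{1}{13 - 14} = -3 + \frac{1}{-1} = -3 - 1 = -4$)
$y = - \frac{1}{30}$ ($y = - \frac{4}{120} = \left(-4\right) \frac{1}{120} = - \frac{1}{30} \approx -0.033333$)
$-471 - y = -471 - - \frac{1}{30} = -471 + \frac{1}{30} = - \frac{14129}{30}$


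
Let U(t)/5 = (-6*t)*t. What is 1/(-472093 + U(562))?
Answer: -1/9947413 ≈ -1.0053e-7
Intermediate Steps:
U(t) = -30*t**2 (U(t) = 5*((-6*t)*t) = 5*(-6*t**2) = -30*t**2)
1/(-472093 + U(562)) = 1/(-472093 - 30*562**2) = 1/(-472093 - 30*315844) = 1/(-472093 - 9475320) = 1/(-9947413) = -1/9947413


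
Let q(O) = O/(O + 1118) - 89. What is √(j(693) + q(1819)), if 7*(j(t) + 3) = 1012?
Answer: √22482273891/20559 ≈ 7.2932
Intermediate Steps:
q(O) = -89 + O/(1118 + O) (q(O) = O/(1118 + O) - 89 = -89 + O/(1118 + O))
j(t) = 991/7 (j(t) = -3 + (⅐)*1012 = -3 + 1012/7 = 991/7)
√(j(693) + q(1819)) = √(991/7 + 2*(-49751 - 44*1819)/(1118 + 1819)) = √(991/7 + 2*(-49751 - 80036)/2937) = √(991/7 + 2*(1/2937)*(-129787)) = √(991/7 - 259574/2937) = √(1093549/20559) = √22482273891/20559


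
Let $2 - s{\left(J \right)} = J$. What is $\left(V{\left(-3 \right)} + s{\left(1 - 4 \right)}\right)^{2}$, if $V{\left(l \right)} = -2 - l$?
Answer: $36$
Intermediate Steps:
$s{\left(J \right)} = 2 - J$
$\left(V{\left(-3 \right)} + s{\left(1 - 4 \right)}\right)^{2} = \left(\left(-2 - -3\right) + \left(2 - \left(1 - 4\right)\right)\right)^{2} = \left(\left(-2 + 3\right) + \left(2 - \left(1 - 4\right)\right)\right)^{2} = \left(1 + \left(2 - -3\right)\right)^{2} = \left(1 + \left(2 + 3\right)\right)^{2} = \left(1 + 5\right)^{2} = 6^{2} = 36$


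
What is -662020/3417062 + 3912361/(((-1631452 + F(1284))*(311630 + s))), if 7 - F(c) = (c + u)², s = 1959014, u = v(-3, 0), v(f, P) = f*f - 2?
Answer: -2478897547440847131/12794966572426931464 ≈ -0.19374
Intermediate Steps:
v(f, P) = -2 + f² (v(f, P) = f² - 2 = -2 + f²)
u = 7 (u = -2 + (-3)² = -2 + 9 = 7)
F(c) = 7 - (7 + c)² (F(c) = 7 - (c + 7)² = 7 - (7 + c)²)
-662020/3417062 + 3912361/(((-1631452 + F(1284))*(311630 + s))) = -662020/3417062 + 3912361/(((-1631452 + (7 - (7 + 1284)²))*(311630 + 1959014))) = -662020*1/3417062 + 3912361/(((-1631452 + (7 - 1*1291²))*2270644)) = -331010/1708531 + 3912361/(((-1631452 + (7 - 1*1666681))*2270644)) = -331010/1708531 + 3912361/(((-1631452 + (7 - 1666681))*2270644)) = -331010/1708531 + 3912361/(((-1631452 - 1666674)*2270644)) = -331010/1708531 + 3912361/((-3298126*2270644)) = -331010/1708531 + 3912361/(-7488870013144) = -331010/1708531 + 3912361*(-1/7488870013144) = -331010/1708531 - 3912361/7488870013144 = -2478897547440847131/12794966572426931464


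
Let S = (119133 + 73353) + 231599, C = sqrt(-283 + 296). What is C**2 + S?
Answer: 424098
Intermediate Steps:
C = sqrt(13) ≈ 3.6056
S = 424085 (S = 192486 + 231599 = 424085)
C**2 + S = (sqrt(13))**2 + 424085 = 13 + 424085 = 424098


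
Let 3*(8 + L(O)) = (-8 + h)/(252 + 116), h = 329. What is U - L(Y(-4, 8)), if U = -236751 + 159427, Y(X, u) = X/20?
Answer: -28452395/368 ≈ -77316.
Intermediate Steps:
Y(X, u) = X/20 (Y(X, u) = X*(1/20) = X/20)
U = -77324
L(O) = -2837/368 (L(O) = -8 + ((-8 + 329)/(252 + 116))/3 = -8 + (321/368)/3 = -8 + (321*(1/368))/3 = -8 + (⅓)*(321/368) = -8 + 107/368 = -2837/368)
U - L(Y(-4, 8)) = -77324 - 1*(-2837/368) = -77324 + 2837/368 = -28452395/368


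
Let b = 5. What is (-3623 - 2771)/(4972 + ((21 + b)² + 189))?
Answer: -6394/5837 ≈ -1.0954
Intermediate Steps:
(-3623 - 2771)/(4972 + ((21 + b)² + 189)) = (-3623 - 2771)/(4972 + ((21 + 5)² + 189)) = -6394/(4972 + (26² + 189)) = -6394/(4972 + (676 + 189)) = -6394/(4972 + 865) = -6394/5837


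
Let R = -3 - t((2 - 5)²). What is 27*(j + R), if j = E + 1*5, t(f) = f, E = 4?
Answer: -81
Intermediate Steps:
R = -12 (R = -3 - (2 - 5)² = -3 - 1*(-3)² = -3 - 1*9 = -3 - 9 = -12)
j = 9 (j = 4 + 1*5 = 4 + 5 = 9)
27*(j + R) = 27*(9 - 12) = 27*(-3) = -81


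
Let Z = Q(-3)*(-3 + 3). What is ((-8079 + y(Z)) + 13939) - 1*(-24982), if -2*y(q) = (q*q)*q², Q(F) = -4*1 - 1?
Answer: 30842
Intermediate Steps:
Q(F) = -5 (Q(F) = -4 - 1 = -5)
Z = 0 (Z = -5*(-3 + 3) = -5*0 = 0)
y(q) = -q⁴/2 (y(q) = -q*q*q²/2 = -q²*q²/2 = -q⁴/2)
((-8079 + y(Z)) + 13939) - 1*(-24982) = ((-8079 - ½*0⁴) + 13939) - 1*(-24982) = ((-8079 - ½*0) + 13939) + 24982 = ((-8079 + 0) + 13939) + 24982 = (-8079 + 13939) + 24982 = 5860 + 24982 = 30842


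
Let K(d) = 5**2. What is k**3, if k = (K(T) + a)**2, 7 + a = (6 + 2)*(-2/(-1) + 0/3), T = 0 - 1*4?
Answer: 1544804416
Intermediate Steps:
T = -4 (T = 0 - 4 = -4)
K(d) = 25
a = 9 (a = -7 + (6 + 2)*(-2/(-1) + 0/3) = -7 + 8*(-2*(-1) + 0*(1/3)) = -7 + 8*(2 + 0) = -7 + 8*2 = -7 + 16 = 9)
k = 1156 (k = (25 + 9)**2 = 34**2 = 1156)
k**3 = 1156**3 = 1544804416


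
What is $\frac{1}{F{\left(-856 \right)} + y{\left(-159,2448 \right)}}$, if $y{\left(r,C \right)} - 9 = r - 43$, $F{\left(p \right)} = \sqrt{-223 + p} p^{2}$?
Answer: $- \frac{193}{579317307343233} - \frac{732736 i \sqrt{1079}}{579317307343233} \approx -3.3315 \cdot 10^{-13} - 4.1547 \cdot 10^{-8} i$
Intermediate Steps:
$F{\left(p \right)} = p^{2} \sqrt{-223 + p}$
$y{\left(r,C \right)} = -34 + r$ ($y{\left(r,C \right)} = 9 + \left(r - 43\right) = 9 + \left(-43 + r\right) = -34 + r$)
$\frac{1}{F{\left(-856 \right)} + y{\left(-159,2448 \right)}} = \frac{1}{\left(-856\right)^{2} \sqrt{-223 - 856} - 193} = \frac{1}{732736 \sqrt{-1079} - 193} = \frac{1}{732736 i \sqrt{1079} - 193} = \frac{1}{-193 + 732736 i \sqrt{1079}}$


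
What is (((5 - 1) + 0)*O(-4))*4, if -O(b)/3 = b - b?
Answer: 0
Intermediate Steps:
O(b) = 0 (O(b) = -3*(b - b) = -3*0 = 0)
(((5 - 1) + 0)*O(-4))*4 = (((5 - 1) + 0)*0)*4 = ((4 + 0)*0)*4 = (4*0)*4 = 0*4 = 0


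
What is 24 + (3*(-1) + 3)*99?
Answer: 24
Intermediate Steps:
24 + (3*(-1) + 3)*99 = 24 + (-3 + 3)*99 = 24 + 0*99 = 24 + 0 = 24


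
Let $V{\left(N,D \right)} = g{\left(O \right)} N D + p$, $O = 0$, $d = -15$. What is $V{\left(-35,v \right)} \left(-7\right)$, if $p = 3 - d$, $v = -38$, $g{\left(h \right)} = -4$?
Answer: $37114$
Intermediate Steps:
$p = 18$ ($p = 3 - -15 = 3 + 15 = 18$)
$V{\left(N,D \right)} = 18 - 4 D N$ ($V{\left(N,D \right)} = - 4 N D + 18 = - 4 D N + 18 = 18 - 4 D N$)
$V{\left(-35,v \right)} \left(-7\right) = \left(18 - \left(-152\right) \left(-35\right)\right) \left(-7\right) = \left(18 - 5320\right) \left(-7\right) = \left(-5302\right) \left(-7\right) = 37114$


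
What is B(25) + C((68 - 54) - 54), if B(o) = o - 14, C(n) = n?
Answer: -29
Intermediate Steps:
B(o) = -14 + o
B(25) + C((68 - 54) - 54) = (-14 + 25) + ((68 - 54) - 54) = 11 + (14 - 54) = 11 - 40 = -29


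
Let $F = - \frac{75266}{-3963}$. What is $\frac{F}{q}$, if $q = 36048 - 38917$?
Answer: $- \frac{75266}{11369847} \approx -0.0066198$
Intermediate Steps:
$q = -2869$
$F = \frac{75266}{3963}$ ($F = \left(-75266\right) \left(- \frac{1}{3963}\right) = \frac{75266}{3963} \approx 18.992$)
$\frac{F}{q} = \frac{75266}{3963 \left(-2869\right)} = \frac{75266}{3963} \left(- \frac{1}{2869}\right) = - \frac{75266}{11369847}$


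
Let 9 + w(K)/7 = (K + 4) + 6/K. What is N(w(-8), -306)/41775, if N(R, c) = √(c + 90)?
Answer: 2*I*√6/13925 ≈ 0.00035181*I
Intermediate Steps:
w(K) = -35 + 7*K + 42/K (w(K) = -63 + 7*((K + 4) + 6/K) = -63 + 7*((4 + K) + 6/K) = -63 + 7*(4 + K + 6/K) = -63 + (28 + 7*K + 42/K) = -35 + 7*K + 42/K)
N(R, c) = √(90 + c)
N(w(-8), -306)/41775 = √(90 - 306)/41775 = √(-216)*(1/41775) = (6*I*√6)*(1/41775) = 2*I*√6/13925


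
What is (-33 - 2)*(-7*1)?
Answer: 245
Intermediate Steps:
(-33 - 2)*(-7*1) = -35*(-7) = 245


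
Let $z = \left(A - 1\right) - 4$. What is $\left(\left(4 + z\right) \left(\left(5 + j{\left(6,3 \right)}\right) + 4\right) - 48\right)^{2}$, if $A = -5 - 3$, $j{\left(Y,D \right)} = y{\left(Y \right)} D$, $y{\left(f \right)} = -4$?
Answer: $441$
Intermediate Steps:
$j{\left(Y,D \right)} = - 4 D$
$A = -8$
$z = -13$ ($z = \left(-8 - 1\right) - 4 = -9 - 4 = -13$)
$\left(\left(4 + z\right) \left(\left(5 + j{\left(6,3 \right)}\right) + 4\right) - 48\right)^{2} = \left(\left(4 - 13\right) \left(\left(5 - 12\right) + 4\right) - 48\right)^{2} = \left(- 9 \left(\left(5 - 12\right) + 4\right) - 48\right)^{2} = \left(- 9 \left(-7 + 4\right) - 48\right)^{2} = \left(\left(-9\right) \left(-3\right) - 48\right)^{2} = \left(27 - 48\right)^{2} = \left(-21\right)^{2} = 441$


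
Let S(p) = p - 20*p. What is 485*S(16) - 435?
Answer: -147875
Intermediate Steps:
S(p) = -19*p
485*S(16) - 435 = 485*(-19*16) - 435 = 485*(-304) - 435 = -147440 - 435 = -147875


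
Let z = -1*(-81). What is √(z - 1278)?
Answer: 3*I*√133 ≈ 34.598*I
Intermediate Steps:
z = 81
√(z - 1278) = √(81 - 1278) = √(-1197) = 3*I*√133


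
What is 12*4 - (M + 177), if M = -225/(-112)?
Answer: -14673/112 ≈ -131.01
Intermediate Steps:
M = 225/112 (M = -225*(-1/112) = 225/112 ≈ 2.0089)
12*4 - (M + 177) = 12*4 - (225/112 + 177) = 48 - 1*20049/112 = 48 - 20049/112 = -14673/112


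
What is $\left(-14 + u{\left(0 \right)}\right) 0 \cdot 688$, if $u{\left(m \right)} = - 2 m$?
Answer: $0$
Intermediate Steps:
$\left(-14 + u{\left(0 \right)}\right) 0 \cdot 688 = \left(-14 - 0\right) 0 \cdot 688 = \left(-14 + 0\right) 0 \cdot 688 = \left(-14\right) 0 \cdot 688 = 0 \cdot 688 = 0$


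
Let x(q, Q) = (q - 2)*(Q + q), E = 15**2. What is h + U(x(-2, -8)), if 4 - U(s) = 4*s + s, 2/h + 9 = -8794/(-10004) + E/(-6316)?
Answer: -25284985860/128843843 ≈ -196.25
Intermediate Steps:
E = 225
x(q, Q) = (-2 + q)*(Q + q)
h = -31592632/128843843 (h = 2/(-9 + (-8794/(-10004) + 225/(-6316))) = 2/(-9 + (-8794*(-1/10004) + 225*(-1/6316))) = 2/(-9 + (4397/5002 - 225/6316)) = 2/(-9 + 13323001/15796316) = 2/(-128843843/15796316) = 2*(-15796316/128843843) = -31592632/128843843 ≈ -0.24520)
U(s) = 4 - 5*s (U(s) = 4 - (4*s + s) = 4 - 5*s)
h + U(x(-2, -8)) = -31592632/128843843 + (4 - 5*((-2)**2 - 2*(-8) - 2*(-2) - 8*(-2))) = -31592632/128843843 + (4 - 5*(4 + 16 + 4 + 16)) = -31592632/128843843 + (4 - 5*40) = -31592632/128843843 + (4 - 200) = -31592632/128843843 - 196 = -25284985860/128843843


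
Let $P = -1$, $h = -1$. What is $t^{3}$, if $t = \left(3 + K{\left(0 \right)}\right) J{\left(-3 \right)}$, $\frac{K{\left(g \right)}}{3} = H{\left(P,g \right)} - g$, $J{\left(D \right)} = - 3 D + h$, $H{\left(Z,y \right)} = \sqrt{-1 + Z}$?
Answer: $-69120 + 13824 i \sqrt{2} \approx -69120.0 + 19550.0 i$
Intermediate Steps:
$J{\left(D \right)} = -1 - 3 D$ ($J{\left(D \right)} = - 3 D - 1 = -1 - 3 D$)
$K{\left(g \right)} = - 3 g + 3 i \sqrt{2}$ ($K{\left(g \right)} = 3 \left(\sqrt{-1 - 1} - g\right) = 3 \left(\sqrt{-2} - g\right) = 3 \left(i \sqrt{2} - g\right) = 3 \left(- g + i \sqrt{2}\right) = - 3 g + 3 i \sqrt{2}$)
$t = 24 + 24 i \sqrt{2}$ ($t = \left(3 + \left(\left(-3\right) 0 + 3 i \sqrt{2}\right)\right) \left(-1 - -9\right) = \left(3 + \left(0 + 3 i \sqrt{2}\right)\right) \left(-1 + 9\right) = \left(3 + 3 i \sqrt{2}\right) 8 = 24 + 24 i \sqrt{2} \approx 24.0 + 33.941 i$)
$t^{3} = \left(24 + 24 i \sqrt{2}\right)^{3}$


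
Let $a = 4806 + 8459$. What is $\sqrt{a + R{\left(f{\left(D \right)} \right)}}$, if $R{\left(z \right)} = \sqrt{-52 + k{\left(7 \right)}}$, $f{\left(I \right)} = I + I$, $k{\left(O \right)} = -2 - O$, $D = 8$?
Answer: $\sqrt{13265 + i \sqrt{61}} \approx 115.17 + 0.0339 i$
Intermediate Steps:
$f{\left(I \right)} = 2 I$
$R{\left(z \right)} = i \sqrt{61}$ ($R{\left(z \right)} = \sqrt{-52 - 9} = \sqrt{-61} = i \sqrt{61}$)
$a = 13265$
$\sqrt{a + R{\left(f{\left(D \right)} \right)}} = \sqrt{13265 + i \sqrt{61}}$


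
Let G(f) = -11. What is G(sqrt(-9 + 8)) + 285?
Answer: 274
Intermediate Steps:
G(sqrt(-9 + 8)) + 285 = -11 + 285 = 274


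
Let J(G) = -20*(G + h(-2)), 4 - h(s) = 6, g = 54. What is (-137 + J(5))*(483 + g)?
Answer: -105789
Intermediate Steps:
h(s) = -2 (h(s) = 4 - 1*6 = 4 - 6 = -2)
J(G) = 40 - 20*G (J(G) = -20*(G - 2) = -20*(-2 + G) = 40 - 20*G)
(-137 + J(5))*(483 + g) = (-137 + (40 - 20*5))*(483 + 54) = (-137 + (40 - 100))*537 = (-137 - 60)*537 = -197*537 = -105789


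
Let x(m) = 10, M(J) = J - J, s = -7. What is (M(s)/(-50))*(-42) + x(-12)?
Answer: 10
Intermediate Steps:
M(J) = 0
(M(s)/(-50))*(-42) + x(-12) = (0/(-50))*(-42) + 10 = (0*(-1/50))*(-42) + 10 = 0*(-42) + 10 = 0 + 10 = 10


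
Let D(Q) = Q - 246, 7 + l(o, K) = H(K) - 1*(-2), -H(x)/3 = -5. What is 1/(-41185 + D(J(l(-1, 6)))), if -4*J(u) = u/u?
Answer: -4/165725 ≈ -2.4136e-5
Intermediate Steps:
H(x) = 15 (H(x) = -3*(-5) = 15)
l(o, K) = 10 (l(o, K) = -7 + (15 - 1*(-2)) = -7 + (15 + 2) = -7 + 17 = 10)
J(u) = -¼ (J(u) = -u/(4*u) = -¼*1 = -¼)
D(Q) = -246 + Q
1/(-41185 + D(J(l(-1, 6)))) = 1/(-41185 + (-246 - ¼)) = 1/(-41185 - 985/4) = 1/(-165725/4) = -4/165725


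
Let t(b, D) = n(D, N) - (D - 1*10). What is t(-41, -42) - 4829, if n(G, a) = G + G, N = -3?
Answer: -4861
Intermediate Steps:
n(G, a) = 2*G
t(b, D) = 10 + D (t(b, D) = 2*D - (D - 1*10) = 2*D - (D - 10) = 2*D - (-10 + D) = 2*D + (10 - D) = 10 + D)
t(-41, -42) - 4829 = (10 - 42) - 4829 = -32 - 4829 = -4861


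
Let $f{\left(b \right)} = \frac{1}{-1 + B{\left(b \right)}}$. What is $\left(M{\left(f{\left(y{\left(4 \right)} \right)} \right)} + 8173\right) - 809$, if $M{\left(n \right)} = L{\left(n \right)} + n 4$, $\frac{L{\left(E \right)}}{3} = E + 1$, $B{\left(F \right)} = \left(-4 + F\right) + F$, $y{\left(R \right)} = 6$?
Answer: $7368$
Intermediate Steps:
$B{\left(F \right)} = -4 + 2 F$
$L{\left(E \right)} = 3 + 3 E$ ($L{\left(E \right)} = 3 \left(E + 1\right) = 3 \left(1 + E\right) = 3 + 3 E$)
$f{\left(b \right)} = \frac{1}{-5 + 2 b}$ ($f{\left(b \right)} = \frac{1}{-1 + \left(-4 + 2 b\right)} = \frac{1}{-5 + 2 b}$)
$M{\left(n \right)} = 3 + 7 n$ ($M{\left(n \right)} = \left(3 + 3 n\right) + n 4 = \left(3 + 3 n\right) + 4 n = 3 + 7 n$)
$\left(M{\left(f{\left(y{\left(4 \right)} \right)} \right)} + 8173\right) - 809 = \left(\left(3 + \frac{7}{-5 + 2 \cdot 6}\right) + 8173\right) - 809 = \left(\left(3 + \frac{7}{-5 + 12}\right) + 8173\right) - 809 = \left(\left(3 + \frac{7}{7}\right) + 8173\right) - 809 = \left(\left(3 + 7 \cdot \frac{1}{7}\right) + 8173\right) - 809 = \left(\left(3 + 1\right) + 8173\right) - 809 = \left(4 + 8173\right) - 809 = 8177 - 809 = 7368$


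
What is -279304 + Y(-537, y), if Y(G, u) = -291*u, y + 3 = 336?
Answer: -376207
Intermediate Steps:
y = 333 (y = -3 + 336 = 333)
-279304 + Y(-537, y) = -279304 - 291*333 = -279304 - 96903 = -376207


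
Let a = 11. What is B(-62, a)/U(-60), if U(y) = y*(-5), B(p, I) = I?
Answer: 11/300 ≈ 0.036667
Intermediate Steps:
U(y) = -5*y
B(-62, a)/U(-60) = 11/((-5*(-60))) = 11/300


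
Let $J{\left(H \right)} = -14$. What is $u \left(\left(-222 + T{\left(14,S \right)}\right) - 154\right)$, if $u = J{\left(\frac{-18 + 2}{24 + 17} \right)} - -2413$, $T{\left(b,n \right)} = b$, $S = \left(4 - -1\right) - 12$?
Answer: $-868438$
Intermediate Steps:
$S = -7$ ($S = \left(4 + 1\right) - 12 = 5 - 12 = -7$)
$u = 2399$ ($u = -14 - -2413 = -14 + 2413 = 2399$)
$u \left(\left(-222 + T{\left(14,S \right)}\right) - 154\right) = 2399 \left(\left(-222 + 14\right) - 154\right) = 2399 \left(-208 - 154\right) = 2399 \left(-362\right) = -868438$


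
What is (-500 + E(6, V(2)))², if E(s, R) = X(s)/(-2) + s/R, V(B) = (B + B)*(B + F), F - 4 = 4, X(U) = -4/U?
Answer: 898260841/3600 ≈ 2.4952e+5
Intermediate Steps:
F = 8 (F = 4 + 4 = 8)
V(B) = 2*B*(8 + B) (V(B) = (B + B)*(B + 8) = (2*B)*(8 + B) = 2*B*(8 + B))
E(s, R) = 2/s + s/R (E(s, R) = -4/s/(-2) + s/R = -4/s*(-½) + s/R = 2/s + s/R)
(-500 + E(6, V(2)))² = (-500 + (2/6 + 6/((2*2*(8 + 2)))))² = (-500 + (2*(⅙) + 6/((2*2*10))))² = (-500 + (⅓ + 6/40))² = (-500 + (⅓ + 6*(1/40)))² = (-500 + (⅓ + 3/20))² = (-500 + 29/60)² = (-29971/60)² = 898260841/3600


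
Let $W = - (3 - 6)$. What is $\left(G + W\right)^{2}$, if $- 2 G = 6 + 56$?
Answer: $784$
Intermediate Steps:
$W = 3$ ($W = \left(-1\right) \left(-3\right) = 3$)
$G = -31$ ($G = - \frac{6 + 56}{2} = \left(- \frac{1}{2}\right) 62 = -31$)
$\left(G + W\right)^{2} = \left(-31 + 3\right)^{2} = \left(-28\right)^{2} = 784$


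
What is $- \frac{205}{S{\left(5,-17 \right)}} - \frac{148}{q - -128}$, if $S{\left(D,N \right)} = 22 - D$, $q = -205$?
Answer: $- \frac{13269}{1309} \approx -10.137$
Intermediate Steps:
$- \frac{205}{S{\left(5,-17 \right)}} - \frac{148}{q - -128} = - \frac{205}{22 - 5} - \frac{148}{-205 - -128} = - \frac{205}{22 - 5} - \frac{148}{-205 + 128} = - \frac{205}{17} - \frac{148}{-77} = \left(-205\right) \frac{1}{17} - - \frac{148}{77} = - \frac{205}{17} + \frac{148}{77} = - \frac{13269}{1309}$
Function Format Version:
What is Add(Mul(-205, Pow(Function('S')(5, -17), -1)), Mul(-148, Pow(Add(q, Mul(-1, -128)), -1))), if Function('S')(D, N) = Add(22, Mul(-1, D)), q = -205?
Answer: Rational(-13269, 1309) ≈ -10.137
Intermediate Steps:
Add(Mul(-205, Pow(Function('S')(5, -17), -1)), Mul(-148, Pow(Add(q, Mul(-1, -128)), -1))) = Add(Mul(-205, Pow(Add(22, Mul(-1, 5)), -1)), Mul(-148, Pow(Add(-205, Mul(-1, -128)), -1))) = Add(Mul(-205, Pow(Add(22, -5), -1)), Mul(-148, Pow(Add(-205, 128), -1))) = Add(Mul(-205, Pow(17, -1)), Mul(-148, Pow(-77, -1))) = Add(Mul(-205, Rational(1, 17)), Mul(-148, Rational(-1, 77))) = Add(Rational(-205, 17), Rational(148, 77)) = Rational(-13269, 1309)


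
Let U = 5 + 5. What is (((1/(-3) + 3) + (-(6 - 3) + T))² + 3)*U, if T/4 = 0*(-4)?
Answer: 280/9 ≈ 31.111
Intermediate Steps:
T = 0 (T = 4*(0*(-4)) = 4*0 = 0)
U = 10
(((1/(-3) + 3) + (-(6 - 3) + T))² + 3)*U = (((1/(-3) + 3) + (-(6 - 3) + 0))² + 3)*10 = (((-⅓ + 3) + (-1*3 + 0))² + 3)*10 = ((8/3 + (-3 + 0))² + 3)*10 = ((8/3 - 3)² + 3)*10 = ((-⅓)² + 3)*10 = (⅑ + 3)*10 = (28/9)*10 = 280/9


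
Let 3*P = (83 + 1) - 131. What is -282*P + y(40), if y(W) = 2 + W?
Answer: 4460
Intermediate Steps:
P = -47/3 (P = ((83 + 1) - 131)/3 = (84 - 131)/3 = (⅓)*(-47) = -47/3 ≈ -15.667)
-282*P + y(40) = -282*(-47/3) + (2 + 40) = 4418 + 42 = 4460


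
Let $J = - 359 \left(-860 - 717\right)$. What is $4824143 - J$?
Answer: $4258000$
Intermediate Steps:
$J = 566143$ ($J = \left(-359\right) \left(-1577\right) = 566143$)
$4824143 - J = 4824143 - 566143 = 4258000$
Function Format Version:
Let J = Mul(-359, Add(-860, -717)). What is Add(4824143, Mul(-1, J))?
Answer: 4258000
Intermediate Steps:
J = 566143 (J = Mul(-359, -1577) = 566143)
Add(4824143, Mul(-1, J)) = Add(4824143, Mul(-1, 566143)) = Add(4824143, -566143) = 4258000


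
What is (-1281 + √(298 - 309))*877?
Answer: -1123437 + 877*I*√11 ≈ -1.1234e+6 + 2908.7*I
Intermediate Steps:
(-1281 + √(298 - 309))*877 = (-1281 + √(-11))*877 = (-1281 + I*√11)*877 = -1123437 + 877*I*√11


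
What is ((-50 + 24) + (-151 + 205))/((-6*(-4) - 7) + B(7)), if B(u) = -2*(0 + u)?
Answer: 28/3 ≈ 9.3333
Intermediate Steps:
B(u) = -2*u
((-50 + 24) + (-151 + 205))/((-6*(-4) - 7) + B(7)) = ((-50 + 24) + (-151 + 205))/((-6*(-4) - 7) - 2*7) = (-26 + 54)/((24 - 7) - 14) = 28/(17 - 14) = 28/3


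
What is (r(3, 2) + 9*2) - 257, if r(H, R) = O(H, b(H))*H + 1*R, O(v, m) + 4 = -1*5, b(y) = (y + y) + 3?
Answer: -264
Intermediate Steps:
b(y) = 3 + 2*y (b(y) = 2*y + 3 = 3 + 2*y)
O(v, m) = -9 (O(v, m) = -4 - 1*5 = -4 - 5 = -9)
r(H, R) = R - 9*H (r(H, R) = -9*H + 1*R = -9*H + R = R - 9*H)
(r(3, 2) + 9*2) - 257 = ((2 - 9*3) + 9*2) - 257 = ((2 - 27) + 18) - 257 = (-25 + 18) - 257 = -7 - 257 = -264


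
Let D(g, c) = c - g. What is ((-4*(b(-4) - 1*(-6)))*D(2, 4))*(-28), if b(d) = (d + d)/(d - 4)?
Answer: 1568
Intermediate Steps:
b(d) = 2*d/(-4 + d) (b(d) = (2*d)/(-4 + d) = 2*d/(-4 + d))
((-4*(b(-4) - 1*(-6)))*D(2, 4))*(-28) = ((-4*(2*(-4)/(-4 - 4) - 1*(-6)))*(4 - 1*2))*(-28) = ((-4*(2*(-4)/(-8) + 6))*(4 - 2))*(-28) = (-4*(2*(-4)*(-⅛) + 6)*2)*(-28) = (-4*(1 + 6)*2)*(-28) = (-4*7*2)*(-28) = -28*2*(-28) = -56*(-28) = 1568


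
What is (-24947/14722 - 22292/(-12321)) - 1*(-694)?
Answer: 125905305665/181389762 ≈ 694.11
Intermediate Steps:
(-24947/14722 - 22292/(-12321)) - 1*(-694) = (-24947*1/14722 - 22292*(-1/12321)) + 694 = (-24947/14722 + 22292/12321) + 694 = 20810837/181389762 + 694 = 125905305665/181389762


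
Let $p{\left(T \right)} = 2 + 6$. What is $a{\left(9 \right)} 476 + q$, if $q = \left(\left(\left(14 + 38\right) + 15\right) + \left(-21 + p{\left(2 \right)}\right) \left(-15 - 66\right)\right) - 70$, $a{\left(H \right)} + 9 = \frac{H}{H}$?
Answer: $-2758$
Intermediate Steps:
$p{\left(T \right)} = 8$
$a{\left(H \right)} = -8$ ($a{\left(H \right)} = -9 + \frac{H}{H} = -9 + 1 = -8$)
$q = 1050$ ($q = \left(\left(\left(14 + 38\right) + 15\right) + \left(-21 + 8\right) \left(-15 - 66\right)\right) - 70 = \left(\left(52 + 15\right) - -1053\right) - 70 = \left(67 + 1053\right) - 70 = 1120 - 70 = 1050$)
$a{\left(9 \right)} 476 + q = \left(-8\right) 476 + 1050 = -3808 + 1050 = -2758$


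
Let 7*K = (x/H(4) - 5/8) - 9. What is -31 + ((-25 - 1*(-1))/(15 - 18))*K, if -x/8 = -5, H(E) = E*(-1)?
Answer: -374/7 ≈ -53.429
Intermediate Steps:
H(E) = -E
x = 40 (x = -8*(-5) = 40)
K = -157/56 (K = ((40/((-1*4)) - 5/8) - 9)/7 = ((40/(-4) - 5*⅛) - 9)/7 = ((40*(-¼) - 5/8) - 9)/7 = ((-10 - 5/8) - 9)/7 = (-85/8 - 9)/7 = (⅐)*(-157/8) = -157/56 ≈ -2.8036)
-31 + ((-25 - 1*(-1))/(15 - 18))*K = -31 + ((-25 - 1*(-1))/(15 - 18))*(-157/56) = -31 + ((-25 + 1)/(-3))*(-157/56) = -31 - 24*(-⅓)*(-157/56) = -31 + 8*(-157/56) = -31 - 157/7 = -374/7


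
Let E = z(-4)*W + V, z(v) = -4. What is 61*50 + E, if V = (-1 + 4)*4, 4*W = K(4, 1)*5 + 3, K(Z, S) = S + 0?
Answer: 3054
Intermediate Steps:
K(Z, S) = S
W = 2 (W = (1*5 + 3)/4 = (5 + 3)/4 = (1/4)*8 = 2)
V = 12 (V = 3*4 = 12)
E = 4 (E = -4*2 + 12 = -8 + 12 = 4)
61*50 + E = 61*50 + 4 = 3050 + 4 = 3054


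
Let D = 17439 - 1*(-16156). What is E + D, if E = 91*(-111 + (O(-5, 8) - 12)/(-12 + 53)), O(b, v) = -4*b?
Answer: 963982/41 ≈ 23512.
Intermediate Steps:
D = 33595 (D = 17439 + 16156 = 33595)
E = -413413/41 (E = 91*(-111 + (-4*(-5) - 12)/(-12 + 53)) = 91*(-111 + (20 - 12)/41) = 91*(-111 + 8*(1/41)) = 91*(-111 + 8/41) = 91*(-4543/41) = -413413/41 ≈ -10083.)
E + D = -413413/41 + 33595 = 963982/41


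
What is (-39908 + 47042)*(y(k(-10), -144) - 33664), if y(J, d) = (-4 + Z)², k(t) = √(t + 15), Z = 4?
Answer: -240158976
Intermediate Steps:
k(t) = √(15 + t)
y(J, d) = 0 (y(J, d) = (-4 + 4)² = 0² = 0)
(-39908 + 47042)*(y(k(-10), -144) - 33664) = (-39908 + 47042)*(0 - 33664) = 7134*(-33664) = -240158976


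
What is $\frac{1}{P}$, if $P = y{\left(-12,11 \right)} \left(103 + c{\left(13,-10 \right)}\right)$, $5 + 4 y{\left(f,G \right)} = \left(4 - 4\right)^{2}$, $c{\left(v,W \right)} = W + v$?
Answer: $- \frac{2}{265} \approx -0.0075472$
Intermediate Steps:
$y{\left(f,G \right)} = - \frac{5}{4}$ ($y{\left(f,G \right)} = - \frac{5}{4} + \frac{\left(4 - 4\right)^{2}}{4} = - \frac{5}{4} + \frac{0^{2}}{4} = - \frac{5}{4} + \frac{1}{4} \cdot 0 = - \frac{5}{4} + 0 = - \frac{5}{4}$)
$P = - \frac{265}{2}$ ($P = - \frac{5 \left(103 + \left(-10 + 13\right)\right)}{4} = - \frac{5 \left(103 + 3\right)}{4} = \left(- \frac{5}{4}\right) 106 = - \frac{265}{2} \approx -132.5$)
$\frac{1}{P} = \frac{1}{- \frac{265}{2}} = - \frac{2}{265}$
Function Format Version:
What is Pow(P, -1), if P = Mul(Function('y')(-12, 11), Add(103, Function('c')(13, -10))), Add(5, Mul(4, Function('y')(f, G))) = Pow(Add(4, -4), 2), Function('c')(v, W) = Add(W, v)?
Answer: Rational(-2, 265) ≈ -0.0075472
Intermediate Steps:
Function('y')(f, G) = Rational(-5, 4) (Function('y')(f, G) = Add(Rational(-5, 4), Mul(Rational(1, 4), Pow(Add(4, -4), 2))) = Add(Rational(-5, 4), Mul(Rational(1, 4), Pow(0, 2))) = Add(Rational(-5, 4), Mul(Rational(1, 4), 0)) = Add(Rational(-5, 4), 0) = Rational(-5, 4))
P = Rational(-265, 2) (P = Mul(Rational(-5, 4), Add(103, Add(-10, 13))) = Mul(Rational(-5, 4), Add(103, 3)) = Mul(Rational(-5, 4), 106) = Rational(-265, 2) ≈ -132.50)
Pow(P, -1) = Pow(Rational(-265, 2), -1) = Rational(-2, 265)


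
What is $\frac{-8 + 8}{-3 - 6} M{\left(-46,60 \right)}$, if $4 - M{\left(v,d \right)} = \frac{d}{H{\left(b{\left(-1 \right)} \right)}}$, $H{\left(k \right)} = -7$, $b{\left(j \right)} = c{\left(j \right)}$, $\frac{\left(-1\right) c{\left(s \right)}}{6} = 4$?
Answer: $0$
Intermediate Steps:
$c{\left(s \right)} = -24$ ($c{\left(s \right)} = \left(-6\right) 4 = -24$)
$b{\left(j \right)} = -24$
$M{\left(v,d \right)} = 4 + \frac{d}{7}$ ($M{\left(v,d \right)} = 4 - \frac{d}{-7} = 4 - d \left(- \frac{1}{7}\right) = 4 - - \frac{d}{7} = 4 + \frac{d}{7}$)
$\frac{-8 + 8}{-3 - 6} M{\left(-46,60 \right)} = \frac{-8 + 8}{-3 - 6} \left(4 + \frac{1}{7} \cdot 60\right) = \frac{0}{-9} \left(4 + \frac{60}{7}\right) = 0 \left(- \frac{1}{9}\right) \frac{88}{7} = 0 \cdot \frac{88}{7} = 0$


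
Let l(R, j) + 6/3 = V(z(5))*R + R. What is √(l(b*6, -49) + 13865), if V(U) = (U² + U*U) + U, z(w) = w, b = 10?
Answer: √17223 ≈ 131.24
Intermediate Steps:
V(U) = U + 2*U² (V(U) = (U² + U²) + U = 2*U² + U = U + 2*U²)
l(R, j) = -2 + 56*R (l(R, j) = -2 + ((5*(1 + 2*5))*R + R) = -2 + ((5*(1 + 10))*R + R) = -2 + ((5*11)*R + R) = -2 + (55*R + R) = -2 + 56*R)
√(l(b*6, -49) + 13865) = √((-2 + 56*(10*6)) + 13865) = √((-2 + 56*60) + 13865) = √((-2 + 3360) + 13865) = √(3358 + 13865) = √17223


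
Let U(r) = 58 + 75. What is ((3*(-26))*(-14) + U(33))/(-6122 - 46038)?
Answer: -245/10432 ≈ -0.023485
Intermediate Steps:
U(r) = 133
((3*(-26))*(-14) + U(33))/(-6122 - 46038) = ((3*(-26))*(-14) + 133)/(-6122 - 46038) = (-78*(-14) + 133)/(-52160) = (1092 + 133)*(-1/52160) = 1225*(-1/52160) = -245/10432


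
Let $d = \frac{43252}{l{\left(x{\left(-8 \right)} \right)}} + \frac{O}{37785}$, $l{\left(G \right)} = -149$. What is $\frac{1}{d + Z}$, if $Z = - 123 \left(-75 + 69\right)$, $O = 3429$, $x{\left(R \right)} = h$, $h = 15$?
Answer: $\frac{1876655}{840382757} \approx 0.0022331$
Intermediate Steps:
$x{\left(R \right)} = 15$
$d = - \frac{544588633}{1876655}$ ($d = \frac{43252}{-149} + \frac{3429}{37785} = 43252 \left(- \frac{1}{149}\right) + 3429 \cdot \frac{1}{37785} = - \frac{43252}{149} + \frac{1143}{12595} = - \frac{544588633}{1876655} \approx -290.19$)
$Z = 738$ ($Z = \left(-123\right) \left(-6\right) = 738$)
$\frac{1}{d + Z} = \frac{1}{- \frac{544588633}{1876655} + 738} = \frac{1}{\frac{840382757}{1876655}} = \frac{1876655}{840382757}$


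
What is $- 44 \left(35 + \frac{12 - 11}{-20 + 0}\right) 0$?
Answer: $0$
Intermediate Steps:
$- 44 \left(35 + \frac{12 - 11}{-20 + 0}\right) 0 = - 44 \left(35 + 1 \frac{1}{-20}\right) 0 = - 44 \left(35 + 1 \left(- \frac{1}{20}\right)\right) 0 = - 44 \left(35 - \frac{1}{20}\right) 0 = \left(-44\right) \frac{699}{20} \cdot 0 = \left(- \frac{7689}{5}\right) 0 = 0$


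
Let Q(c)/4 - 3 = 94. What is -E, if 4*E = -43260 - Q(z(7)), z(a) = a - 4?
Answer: 10912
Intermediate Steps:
z(a) = -4 + a
Q(c) = 388 (Q(c) = 12 + 4*94 = 12 + 376 = 388)
E = -10912 (E = (-43260 - 1*388)/4 = (-43260 - 388)/4 = (1/4)*(-43648) = -10912)
-E = -1*(-10912) = 10912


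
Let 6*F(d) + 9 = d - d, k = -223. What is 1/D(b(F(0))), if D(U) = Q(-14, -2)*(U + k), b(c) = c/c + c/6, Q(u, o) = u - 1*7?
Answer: 4/18669 ≈ 0.00021426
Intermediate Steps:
Q(u, o) = -7 + u (Q(u, o) = u - 7 = -7 + u)
F(d) = -3/2 (F(d) = -3/2 + (d - d)/6 = -3/2 + (1/6)*0 = -3/2 + 0 = -3/2)
b(c) = 1 + c/6 (b(c) = 1 + c*(1/6) = 1 + c/6)
D(U) = 4683 - 21*U (D(U) = (-7 - 14)*(U - 223) = -21*(-223 + U) = 4683 - 21*U)
1/D(b(F(0))) = 1/(4683 - 21*(1 + (1/6)*(-3/2))) = 1/(4683 - 21*(1 - 1/4)) = 1/(4683 - 21*3/4) = 1/(4683 - 63/4) = 1/(18669/4) = 4/18669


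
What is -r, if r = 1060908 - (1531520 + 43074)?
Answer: 513686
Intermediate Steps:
r = -513686 (r = 1060908 - 1*1574594 = 1060908 - 1574594 = -513686)
-r = -1*(-513686) = 513686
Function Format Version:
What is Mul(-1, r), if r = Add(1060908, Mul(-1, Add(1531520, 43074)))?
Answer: 513686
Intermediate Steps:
r = -513686 (r = Add(1060908, Mul(-1, 1574594)) = Add(1060908, -1574594) = -513686)
Mul(-1, r) = Mul(-1, -513686) = 513686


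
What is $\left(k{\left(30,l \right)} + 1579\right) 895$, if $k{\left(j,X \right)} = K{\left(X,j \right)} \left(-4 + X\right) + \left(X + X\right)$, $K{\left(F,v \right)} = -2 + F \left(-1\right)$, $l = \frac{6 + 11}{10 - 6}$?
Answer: $\frac{22710625}{16} \approx 1.4194 \cdot 10^{6}$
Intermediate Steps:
$l = \frac{17}{4} \approx 4.25$
$K{\left(F,v \right)} = -2 - F$
$k{\left(j,X \right)} = 2 X + \left(-4 + X\right) \left(-2 - X\right)$ ($k{\left(j,X \right)} = \left(-2 - X\right) \left(-4 + X\right) + \left(X + X\right) = \left(-4 + X\right) \left(-2 - X\right) + 2 X = 2 X + \left(-4 + X\right) \left(-2 - X\right)$)
$\left(k{\left(30,l \right)} + 1579\right) 895 = \left(\left(8 - \left(\frac{17}{4}\right)^{2} + 4 \cdot \frac{17}{4}\right) + 1579\right) 895 = \left(\left(8 - \frac{289}{16} + 17\right) + 1579\right) 895 = \left(\frac{111}{16} + 1579\right) 895 = \frac{25375}{16} \cdot 895 = \frac{22710625}{16}$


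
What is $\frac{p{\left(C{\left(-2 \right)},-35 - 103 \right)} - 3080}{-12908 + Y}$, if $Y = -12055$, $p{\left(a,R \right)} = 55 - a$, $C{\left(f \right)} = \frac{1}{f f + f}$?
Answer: $\frac{2017}{16642} \approx 0.1212$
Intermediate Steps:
$C{\left(f \right)} = \frac{1}{f + f^{2}}$ ($C{\left(f \right)} = \frac{1}{f^{2} + f} = \frac{1}{f + f^{2}}$)
$\frac{p{\left(C{\left(-2 \right)},-35 - 103 \right)} - 3080}{-12908 + Y} = \frac{\left(55 - \frac{1}{\left(-2\right) \left(1 - 2\right)}\right) - 3080}{-12908 - 12055} = \frac{\left(55 - - \frac{1}{2 \left(-1\right)}\right) - 3080}{-24963} = \left(\left(55 - \left(- \frac{1}{2}\right) \left(-1\right)\right) - 3080\right) \left(- \frac{1}{24963}\right) = \left(\left(55 - \frac{1}{2}\right) - 3080\right) \left(- \frac{1}{24963}\right) = \left(\frac{109}{2} - 3080\right) \left(- \frac{1}{24963}\right) = \left(- \frac{6051}{2}\right) \left(- \frac{1}{24963}\right) = \frac{2017}{16642}$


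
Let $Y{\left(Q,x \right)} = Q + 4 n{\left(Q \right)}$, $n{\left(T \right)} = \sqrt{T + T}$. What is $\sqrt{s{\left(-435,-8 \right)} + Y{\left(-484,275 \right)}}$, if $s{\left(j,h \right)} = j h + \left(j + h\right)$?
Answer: $\sqrt{2553 + 88 i \sqrt{2}} \approx 50.542 + 1.2312 i$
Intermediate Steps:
$n{\left(T \right)} = \sqrt{2} \sqrt{T}$ ($n{\left(T \right)} = \sqrt{2 T} = \sqrt{2} \sqrt{T}$)
$Y{\left(Q,x \right)} = Q + 4 \sqrt{2} \sqrt{Q}$
$s{\left(j,h \right)} = h + j + h j$ ($s{\left(j,h \right)} = h j + \left(h + j\right) = h + j + h j$)
$\sqrt{s{\left(-435,-8 \right)} + Y{\left(-484,275 \right)}} = \sqrt{\left(-8 - 435 - -3480\right) - \left(484 - 4 \sqrt{2} \sqrt{-484}\right)} = \sqrt{\left(-8 - 435 + 3480\right) - \left(484 - 4 \sqrt{2} \cdot 22 i\right)} = \sqrt{3037 - \left(484 - 88 i \sqrt{2}\right)} = \sqrt{2553 + 88 i \sqrt{2}}$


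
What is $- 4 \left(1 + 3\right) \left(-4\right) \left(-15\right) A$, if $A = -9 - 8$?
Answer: $16320$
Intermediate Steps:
$A = -17$ ($A = -9 - 8 = -17$)
$- 4 \left(1 + 3\right) \left(-4\right) \left(-15\right) A = - 4 \left(1 + 3\right) \left(-4\right) \left(-15\right) \left(-17\right) = \left(-4\right) 4 \left(-4\right) \left(-15\right) \left(-17\right) = \left(-16\right) \left(-4\right) \left(-15\right) \left(-17\right) = 64 \left(-15\right) \left(-17\right) = \left(-960\right) \left(-17\right) = 16320$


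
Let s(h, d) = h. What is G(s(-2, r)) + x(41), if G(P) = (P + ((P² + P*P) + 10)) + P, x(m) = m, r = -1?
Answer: 55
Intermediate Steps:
G(P) = 10 + 2*P + 2*P² (G(P) = (P + ((P² + P²) + 10)) + P = (P + (2*P² + 10)) + P = (P + (10 + 2*P²)) + P = (10 + P + 2*P²) + P = 10 + 2*P + 2*P²)
G(s(-2, r)) + x(41) = (10 + 2*(-2) + 2*(-2)²) + 41 = (10 - 4 + 2*4) + 41 = (10 - 4 + 8) + 41 = 14 + 41 = 55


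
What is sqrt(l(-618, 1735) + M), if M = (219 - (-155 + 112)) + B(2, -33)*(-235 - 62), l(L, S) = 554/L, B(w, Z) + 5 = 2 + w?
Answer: 23*sqrt(100734)/309 ≈ 23.624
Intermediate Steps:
B(w, Z) = -3 + w (B(w, Z) = -5 + (2 + w) = -3 + w)
M = 559 (M = (219 - (-155 + 112)) + (-3 + 2)*(-235 - 62) = (219 - 1*(-43)) - 1*(-297) = (219 + 43) + 297 = 262 + 297 = 559)
sqrt(l(-618, 1735) + M) = sqrt(554/(-618) + 559) = sqrt(554*(-1/618) + 559) = sqrt(-277/309 + 559) = sqrt(172454/309) = 23*sqrt(100734)/309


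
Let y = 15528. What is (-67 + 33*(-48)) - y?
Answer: -17179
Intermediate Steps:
(-67 + 33*(-48)) - y = (-67 + 33*(-48)) - 1*15528 = (-67 - 1584) - 15528 = -1651 - 15528 = -17179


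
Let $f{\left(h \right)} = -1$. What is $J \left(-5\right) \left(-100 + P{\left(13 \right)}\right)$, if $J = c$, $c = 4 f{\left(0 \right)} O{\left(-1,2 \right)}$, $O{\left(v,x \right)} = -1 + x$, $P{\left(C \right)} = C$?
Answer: $-1740$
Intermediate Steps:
$c = -4$ ($c = 4 \left(-1\right) \left(-1 + 2\right) = \left(-4\right) 1 = -4$)
$J = -4$
$J \left(-5\right) \left(-100 + P{\left(13 \right)}\right) = \left(-4\right) \left(-5\right) \left(-100 + 13\right) = 20 \left(-87\right) = -1740$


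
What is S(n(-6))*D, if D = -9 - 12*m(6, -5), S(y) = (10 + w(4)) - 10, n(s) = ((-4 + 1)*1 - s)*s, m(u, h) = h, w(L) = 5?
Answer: 255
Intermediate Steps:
n(s) = s*(-3 - s) (n(s) = (-3*1 - s)*s = (-3 - s)*s = s*(-3 - s))
S(y) = 5 (S(y) = (10 + 5) - 10 = 15 - 10 = 5)
D = 51 (D = -9 - 12*(-5) = -9 + 60 = 51)
S(n(-6))*D = 5*51 = 255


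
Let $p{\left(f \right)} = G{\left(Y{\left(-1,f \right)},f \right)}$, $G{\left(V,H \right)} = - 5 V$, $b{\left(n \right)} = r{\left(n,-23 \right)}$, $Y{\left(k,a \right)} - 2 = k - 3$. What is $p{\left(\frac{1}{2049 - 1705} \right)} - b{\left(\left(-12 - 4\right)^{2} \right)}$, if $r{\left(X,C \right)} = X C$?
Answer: $5898$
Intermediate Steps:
$Y{\left(k,a \right)} = -1 + k$ ($Y{\left(k,a \right)} = 2 + \left(k - 3\right) = 2 + \left(-3 + k\right) = -1 + k$)
$r{\left(X,C \right)} = C X$
$b{\left(n \right)} = - 23 n$
$p{\left(f \right)} = 10$ ($p{\left(f \right)} = - 5 \left(-1 - 1\right) = \left(-5\right) \left(-2\right) = 10$)
$p{\left(\frac{1}{2049 - 1705} \right)} - b{\left(\left(-12 - 4\right)^{2} \right)} = 10 - - 23 \left(-12 - 4\right)^{2} = 10 - - 23 \left(-16\right)^{2} = 10 - \left(-23\right) 256 = 10 - -5888 = 10 + 5888 = 5898$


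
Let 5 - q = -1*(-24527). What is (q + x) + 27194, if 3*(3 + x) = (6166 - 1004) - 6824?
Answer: 2115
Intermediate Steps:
q = -24522 (q = 5 - (-1)*(-24527) = 5 - 1*24527 = 5 - 24527 = -24522)
x = -557 (x = -3 + ((6166 - 1004) - 6824)/3 = -3 + (5162 - 6824)/3 = -3 + (1/3)*(-1662) = -3 - 554 = -557)
(q + x) + 27194 = (-24522 - 557) + 27194 = -25079 + 27194 = 2115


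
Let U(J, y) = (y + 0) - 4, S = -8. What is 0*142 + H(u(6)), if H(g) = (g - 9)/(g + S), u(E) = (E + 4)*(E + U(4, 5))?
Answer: 61/62 ≈ 0.98387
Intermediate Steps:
U(J, y) = -4 + y (U(J, y) = y - 4 = -4 + y)
u(E) = (1 + E)*(4 + E) (u(E) = (E + 4)*(E + (-4 + 5)) = (4 + E)*(E + 1) = (4 + E)*(1 + E) = (1 + E)*(4 + E))
H(g) = (-9 + g)/(-8 + g) (H(g) = (g - 9)/(g - 8) = (-9 + g)/(-8 + g))
0*142 + H(u(6)) = 0*142 + (-9 + (4 + 6² + 5*6))/(-8 + (4 + 6² + 5*6)) = 0 + (-9 + (4 + 36 + 30))/(-8 + (4 + 36 + 30)) = 0 + (-9 + 70)/(-8 + 70) = 0 + 61/62 = 61/62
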